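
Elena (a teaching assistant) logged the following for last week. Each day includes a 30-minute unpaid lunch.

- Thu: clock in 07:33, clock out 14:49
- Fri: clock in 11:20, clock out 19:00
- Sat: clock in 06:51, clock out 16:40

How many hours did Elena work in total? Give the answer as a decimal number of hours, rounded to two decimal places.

23.25 hours

Thu: 07:33–14:49 = 7 h 16 min; less 30 min break → 6 h 46 min
Fri: 11:20–19:00 = 7 h 40 min; less 30 min break → 7 h 10 min
Sat: 06:51–16:40 = 9 h 49 min; less 30 min break → 9 h 19 min
Total: 6 h 46 min + 7 h 10 min + 9 h 19 min = 23 h 15 min.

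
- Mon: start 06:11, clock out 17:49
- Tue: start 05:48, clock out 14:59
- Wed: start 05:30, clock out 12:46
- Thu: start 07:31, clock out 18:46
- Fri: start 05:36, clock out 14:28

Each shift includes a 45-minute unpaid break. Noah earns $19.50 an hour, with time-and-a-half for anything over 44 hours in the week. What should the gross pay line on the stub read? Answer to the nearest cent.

$871.16

Mon: 06:11–17:49 = 11 h 38 min; less 45 min break → 10 h 53 min
Tue: 05:48–14:59 = 9 h 11 min; less 45 min break → 8 h 26 min
Wed: 05:30–12:46 = 7 h 16 min; less 45 min break → 6 h 31 min
Thu: 07:31–18:46 = 11 h 15 min; less 45 min break → 10 h 30 min
Fri: 05:36–14:28 = 8 h 52 min; less 45 min break → 8 h 7 min
Total worked: 44 h 27 min = 2667 min.
Regular 44 h 0 min = 2640 min at $19.50/h; overtime 0 h 27 min = 27 min at $29.25/h.
Pay = (2640 × $19.50 + 27 × $29.25) ÷ 60 = $871.16.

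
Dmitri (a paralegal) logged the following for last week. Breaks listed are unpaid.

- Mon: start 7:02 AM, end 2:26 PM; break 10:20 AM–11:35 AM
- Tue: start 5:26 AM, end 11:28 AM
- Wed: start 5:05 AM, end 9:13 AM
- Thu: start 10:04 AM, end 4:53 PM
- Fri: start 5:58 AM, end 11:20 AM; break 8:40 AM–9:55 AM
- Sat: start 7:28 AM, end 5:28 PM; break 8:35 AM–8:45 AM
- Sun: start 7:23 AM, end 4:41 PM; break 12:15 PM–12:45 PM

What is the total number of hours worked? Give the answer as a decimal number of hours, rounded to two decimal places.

Mon: 7:02 AM–2:26 PM = 7 h 24 min; less 75 min break → 6 h 9 min
Tue: 5:26 AM–11:28 AM = 6 h 2 min
Wed: 5:05 AM–9:13 AM = 4 h 8 min
Thu: 10:04 AM–4:53 PM = 6 h 49 min
Fri: 5:58 AM–11:20 AM = 5 h 22 min; less 75 min break → 4 h 7 min
Sat: 7:28 AM–5:28 PM = 10 h 0 min; less 10 min break → 9 h 50 min
Sun: 7:23 AM–4:41 PM = 9 h 18 min; less 30 min break → 8 h 48 min
Total: 6 h 9 min + 6 h 2 min + 4 h 8 min + 6 h 49 min + 4 h 7 min + 9 h 50 min + 8 h 48 min = 45 h 53 min.

45.88 hours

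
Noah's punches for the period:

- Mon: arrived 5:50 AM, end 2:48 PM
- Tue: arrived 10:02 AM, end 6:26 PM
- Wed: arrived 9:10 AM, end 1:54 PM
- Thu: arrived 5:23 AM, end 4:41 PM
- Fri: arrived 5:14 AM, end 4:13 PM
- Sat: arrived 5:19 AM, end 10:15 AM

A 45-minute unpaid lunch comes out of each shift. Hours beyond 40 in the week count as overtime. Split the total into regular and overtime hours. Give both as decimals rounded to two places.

Regular 40.00 hours, overtime 4.82 hours

Mon: 5:50 AM–2:48 PM = 8 h 58 min; less 45 min break → 8 h 13 min
Tue: 10:02 AM–6:26 PM = 8 h 24 min; less 45 min break → 7 h 39 min
Wed: 9:10 AM–1:54 PM = 4 h 44 min; less 45 min break → 3 h 59 min
Thu: 5:23 AM–4:41 PM = 11 h 18 min; less 45 min break → 10 h 33 min
Fri: 5:14 AM–4:13 PM = 10 h 59 min; less 45 min break → 10 h 14 min
Sat: 5:19 AM–10:15 AM = 4 h 56 min; less 45 min break → 4 h 11 min
Total worked: 44 h 49 min = 44.82 h.
Threshold 40 h → overtime 4 h 49 min, regular 40 h 0 min.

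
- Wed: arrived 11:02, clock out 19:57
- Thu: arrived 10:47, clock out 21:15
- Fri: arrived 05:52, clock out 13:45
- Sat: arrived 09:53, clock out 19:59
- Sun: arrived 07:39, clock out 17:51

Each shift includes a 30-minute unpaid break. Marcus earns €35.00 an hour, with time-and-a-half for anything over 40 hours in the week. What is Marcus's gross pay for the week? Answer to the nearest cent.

Wed: 11:02–19:57 = 8 h 55 min; less 30 min break → 8 h 25 min
Thu: 10:47–21:15 = 10 h 28 min; less 30 min break → 9 h 58 min
Fri: 05:52–13:45 = 7 h 53 min; less 30 min break → 7 h 23 min
Sat: 09:53–19:59 = 10 h 6 min; less 30 min break → 9 h 36 min
Sun: 07:39–17:51 = 10 h 12 min; less 30 min break → 9 h 42 min
Total worked: 45 h 4 min = 2704 min.
Regular 40 h 0 min = 2400 min at €35.00/h; overtime 5 h 4 min = 304 min at €52.50/h.
Pay = (2400 × €35.00 + 304 × €52.50) ÷ 60 = €1666.00.

€1666.00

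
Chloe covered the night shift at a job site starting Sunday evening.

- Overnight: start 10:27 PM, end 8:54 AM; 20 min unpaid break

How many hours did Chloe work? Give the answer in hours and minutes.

10 h 7 min

Overnight: 10:27 PM → midnight = 1 h 33 min; midnight → 8:54 AM = 8 h 54 min; span 10 h 27 min; less 20 min break → 10 h 7 min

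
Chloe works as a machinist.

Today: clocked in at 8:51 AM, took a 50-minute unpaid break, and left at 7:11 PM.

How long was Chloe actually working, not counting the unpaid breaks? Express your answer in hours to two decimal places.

9.50 hours

Today: 8:51 AM–7:11 PM = 10 h 20 min; less 50 min break → 9 h 30 min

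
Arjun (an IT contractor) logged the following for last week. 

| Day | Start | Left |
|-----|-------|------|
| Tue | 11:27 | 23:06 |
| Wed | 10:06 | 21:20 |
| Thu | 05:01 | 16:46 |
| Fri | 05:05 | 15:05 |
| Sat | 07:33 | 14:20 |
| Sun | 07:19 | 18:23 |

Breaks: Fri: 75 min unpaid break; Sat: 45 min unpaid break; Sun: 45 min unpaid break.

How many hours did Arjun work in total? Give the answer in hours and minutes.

Tue: 11:27–23:06 = 11 h 39 min
Wed: 10:06–21:20 = 11 h 14 min
Thu: 05:01–16:46 = 11 h 45 min
Fri: 05:05–15:05 = 10 h 0 min; less 75 min break → 8 h 45 min
Sat: 07:33–14:20 = 6 h 47 min; less 45 min break → 6 h 2 min
Sun: 07:19–18:23 = 11 h 4 min; less 45 min break → 10 h 19 min
Total: 11 h 39 min + 11 h 14 min + 11 h 45 min + 8 h 45 min + 6 h 2 min + 10 h 19 min = 59 h 44 min.

59 h 44 min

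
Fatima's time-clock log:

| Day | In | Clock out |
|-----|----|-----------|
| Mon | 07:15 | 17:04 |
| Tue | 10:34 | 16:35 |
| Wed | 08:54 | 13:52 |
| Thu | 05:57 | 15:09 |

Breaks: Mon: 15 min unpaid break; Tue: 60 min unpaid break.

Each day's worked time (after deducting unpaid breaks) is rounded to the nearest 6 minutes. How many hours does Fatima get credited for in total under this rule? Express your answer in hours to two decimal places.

28.80 hours

Mon: 07:15–17:04 = 9 h 49 min − 15 min = 9 h 34 min → rounds to 9 h 36 min
Tue: 10:34–16:35 = 6 h 1 min − 60 min = 5 h 1 min → rounds to 5 h 0 min
Wed: 08:54–13:52 = 4 h 58 min → rounds to 5 h 0 min
Thu: 05:57–15:09 = 9 h 12 min → rounds to 9 h 12 min
Total credited: 28 h 48 min.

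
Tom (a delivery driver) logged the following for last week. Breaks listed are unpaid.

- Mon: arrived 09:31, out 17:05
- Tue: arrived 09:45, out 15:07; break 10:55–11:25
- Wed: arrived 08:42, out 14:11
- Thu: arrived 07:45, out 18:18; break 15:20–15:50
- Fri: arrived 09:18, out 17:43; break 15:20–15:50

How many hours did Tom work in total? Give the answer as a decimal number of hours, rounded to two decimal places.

35.88 hours

Mon: 09:31–17:05 = 7 h 34 min
Tue: 09:45–15:07 = 5 h 22 min; less 30 min break → 4 h 52 min
Wed: 08:42–14:11 = 5 h 29 min
Thu: 07:45–18:18 = 10 h 33 min; less 30 min break → 10 h 3 min
Fri: 09:18–17:43 = 8 h 25 min; less 30 min break → 7 h 55 min
Total: 7 h 34 min + 4 h 52 min + 5 h 29 min + 10 h 3 min + 7 h 55 min = 35 h 53 min.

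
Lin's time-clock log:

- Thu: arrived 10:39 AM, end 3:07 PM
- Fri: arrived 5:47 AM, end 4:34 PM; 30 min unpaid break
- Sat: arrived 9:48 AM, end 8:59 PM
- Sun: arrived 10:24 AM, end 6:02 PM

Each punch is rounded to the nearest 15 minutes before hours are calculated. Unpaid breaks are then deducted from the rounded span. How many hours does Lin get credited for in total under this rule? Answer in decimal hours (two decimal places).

Thu: in 10:39 AM→10:45 AM, out 3:07 PM→3:00 PM; 4 h 15 min
Fri: in 5:47 AM→5:45 AM, out 4:34 PM→4:30 PM; 10 h 45 min − 30 min = 10 h 15 min
Sat: in 9:48 AM→9:45 AM, out 8:59 PM→9:00 PM; 11 h 15 min
Sun: in 10:24 AM→10:30 AM, out 6:02 PM→6:00 PM; 7 h 30 min
Total credited: 33 h 15 min.

33.25 hours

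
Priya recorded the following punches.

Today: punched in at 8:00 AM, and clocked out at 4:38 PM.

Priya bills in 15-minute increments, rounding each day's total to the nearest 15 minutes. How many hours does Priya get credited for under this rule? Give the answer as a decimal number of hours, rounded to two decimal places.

Today: 8:00 AM–4:38 PM = 8 h 38 min → rounds to 8 h 45 min

8.75 hours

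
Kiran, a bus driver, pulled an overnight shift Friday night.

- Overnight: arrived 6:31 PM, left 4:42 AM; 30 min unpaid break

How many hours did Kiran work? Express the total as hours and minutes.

Overnight: 6:31 PM → midnight = 5 h 29 min; midnight → 4:42 AM = 4 h 42 min; span 10 h 11 min; less 30 min break → 9 h 41 min

9 h 41 min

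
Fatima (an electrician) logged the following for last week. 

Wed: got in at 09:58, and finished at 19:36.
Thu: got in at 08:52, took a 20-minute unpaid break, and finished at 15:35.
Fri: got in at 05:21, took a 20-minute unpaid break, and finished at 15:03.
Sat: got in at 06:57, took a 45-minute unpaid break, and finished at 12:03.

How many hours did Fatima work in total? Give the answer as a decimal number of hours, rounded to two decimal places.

29.73 hours

Wed: 09:58–19:36 = 9 h 38 min
Thu: 08:52–15:35 = 6 h 43 min; less 20 min break → 6 h 23 min
Fri: 05:21–15:03 = 9 h 42 min; less 20 min break → 9 h 22 min
Sat: 06:57–12:03 = 5 h 6 min; less 45 min break → 4 h 21 min
Total: 9 h 38 min + 6 h 23 min + 9 h 22 min + 4 h 21 min = 29 h 44 min.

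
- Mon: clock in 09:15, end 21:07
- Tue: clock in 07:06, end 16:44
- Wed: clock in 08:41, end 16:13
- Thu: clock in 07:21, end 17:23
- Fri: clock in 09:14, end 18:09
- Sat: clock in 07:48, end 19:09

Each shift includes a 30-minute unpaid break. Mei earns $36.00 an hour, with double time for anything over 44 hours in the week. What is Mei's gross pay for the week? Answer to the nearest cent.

Mon: 09:15–21:07 = 11 h 52 min; less 30 min break → 11 h 22 min
Tue: 07:06–16:44 = 9 h 38 min; less 30 min break → 9 h 8 min
Wed: 08:41–16:13 = 7 h 32 min; less 30 min break → 7 h 2 min
Thu: 07:21–17:23 = 10 h 2 min; less 30 min break → 9 h 32 min
Fri: 09:14–18:09 = 8 h 55 min; less 30 min break → 8 h 25 min
Sat: 07:48–19:09 = 11 h 21 min; less 30 min break → 10 h 51 min
Total worked: 56 h 20 min = 3380 min.
Regular 44 h 0 min = 2640 min at $36.00/h; overtime 12 h 20 min = 740 min at $72.00/h.
Pay = (2640 × $36.00 + 740 × $72.00) ÷ 60 = $2472.00.

$2472.00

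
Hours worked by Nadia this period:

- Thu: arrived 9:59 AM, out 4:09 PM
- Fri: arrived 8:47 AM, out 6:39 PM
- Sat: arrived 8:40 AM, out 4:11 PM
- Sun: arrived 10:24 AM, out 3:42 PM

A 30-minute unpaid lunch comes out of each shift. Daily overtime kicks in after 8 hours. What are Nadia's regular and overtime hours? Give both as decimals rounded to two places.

Thu: 9:59 AM–4:09 PM = 6 h 10 min; less 30 min break → 5 h 40 min
Fri: 8:47 AM–6:39 PM = 9 h 52 min; less 30 min break → 9 h 22 min
Sat: 8:40 AM–4:11 PM = 7 h 31 min; less 30 min break → 7 h 1 min
Sun: 10:24 AM–3:42 PM = 5 h 18 min; less 30 min break → 4 h 48 min
Thu reg 5 h 40 min / OT 0 h 0 min; Fri reg 8 h 0 min / OT 1 h 22 min; Sat reg 7 h 1 min / OT 0 h 0 min; Sun reg 4 h 48 min / OT 0 h 0 min.
Totals: regular 25 h 29 min, overtime 1 h 22 min.

Regular 25.48 hours, overtime 1.37 hours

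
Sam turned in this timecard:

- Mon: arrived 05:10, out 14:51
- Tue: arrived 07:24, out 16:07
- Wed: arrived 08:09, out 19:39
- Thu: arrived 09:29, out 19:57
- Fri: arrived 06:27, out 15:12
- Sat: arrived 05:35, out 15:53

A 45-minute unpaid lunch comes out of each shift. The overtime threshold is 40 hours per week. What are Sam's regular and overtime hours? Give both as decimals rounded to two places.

Regular 40.00 hours, overtime 14.92 hours

Mon: 05:10–14:51 = 9 h 41 min; less 45 min break → 8 h 56 min
Tue: 07:24–16:07 = 8 h 43 min; less 45 min break → 7 h 58 min
Wed: 08:09–19:39 = 11 h 30 min; less 45 min break → 10 h 45 min
Thu: 09:29–19:57 = 10 h 28 min; less 45 min break → 9 h 43 min
Fri: 06:27–15:12 = 8 h 45 min; less 45 min break → 8 h 0 min
Sat: 05:35–15:53 = 10 h 18 min; less 45 min break → 9 h 33 min
Total worked: 54 h 55 min = 54.92 h.
Threshold 40 h → overtime 14 h 55 min, regular 40 h 0 min.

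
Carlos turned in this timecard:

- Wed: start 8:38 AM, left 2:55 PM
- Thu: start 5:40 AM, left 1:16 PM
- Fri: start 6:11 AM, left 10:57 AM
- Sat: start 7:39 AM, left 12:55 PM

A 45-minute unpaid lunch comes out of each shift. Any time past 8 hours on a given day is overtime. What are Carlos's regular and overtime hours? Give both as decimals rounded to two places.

Wed: 8:38 AM–2:55 PM = 6 h 17 min; less 45 min break → 5 h 32 min
Thu: 5:40 AM–1:16 PM = 7 h 36 min; less 45 min break → 6 h 51 min
Fri: 6:11 AM–10:57 AM = 4 h 46 min; less 45 min break → 4 h 1 min
Sat: 7:39 AM–12:55 PM = 5 h 16 min; less 45 min break → 4 h 31 min
Wed reg 5 h 32 min / OT 0 h 0 min; Thu reg 6 h 51 min / OT 0 h 0 min; Fri reg 4 h 1 min / OT 0 h 0 min; Sat reg 4 h 31 min / OT 0 h 0 min.
Totals: regular 20 h 55 min, overtime 0 h 0 min.

Regular 20.92 hours, overtime 0.00 hours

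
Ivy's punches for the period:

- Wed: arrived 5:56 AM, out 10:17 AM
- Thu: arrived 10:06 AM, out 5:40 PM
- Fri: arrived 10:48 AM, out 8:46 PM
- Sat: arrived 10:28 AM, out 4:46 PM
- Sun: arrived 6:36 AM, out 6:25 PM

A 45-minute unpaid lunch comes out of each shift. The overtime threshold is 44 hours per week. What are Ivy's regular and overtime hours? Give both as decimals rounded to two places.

Wed: 5:56 AM–10:17 AM = 4 h 21 min; less 45 min break → 3 h 36 min
Thu: 10:06 AM–5:40 PM = 7 h 34 min; less 45 min break → 6 h 49 min
Fri: 10:48 AM–8:46 PM = 9 h 58 min; less 45 min break → 9 h 13 min
Sat: 10:28 AM–4:46 PM = 6 h 18 min; less 45 min break → 5 h 33 min
Sun: 6:36 AM–6:25 PM = 11 h 49 min; less 45 min break → 11 h 4 min
Total worked: 36 h 15 min = 36.25 h.
Threshold 44 h → overtime 0 h 0 min, regular 36 h 15 min.

Regular 36.25 hours, overtime 0.00 hours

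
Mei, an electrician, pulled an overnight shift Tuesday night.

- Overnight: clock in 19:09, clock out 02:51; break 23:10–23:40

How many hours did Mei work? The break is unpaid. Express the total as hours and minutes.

Overnight: 19:09 → midnight = 4 h 51 min; midnight → 02:51 = 2 h 51 min; span 7 h 42 min; less 30 min break → 7 h 12 min

7 h 12 min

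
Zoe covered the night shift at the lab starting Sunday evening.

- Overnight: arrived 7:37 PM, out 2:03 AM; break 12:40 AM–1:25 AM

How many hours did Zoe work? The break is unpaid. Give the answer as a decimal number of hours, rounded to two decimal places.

5.68 hours

Overnight: 7:37 PM → midnight = 4 h 23 min; midnight → 2:03 AM = 2 h 3 min; span 6 h 26 min; less 45 min break → 5 h 41 min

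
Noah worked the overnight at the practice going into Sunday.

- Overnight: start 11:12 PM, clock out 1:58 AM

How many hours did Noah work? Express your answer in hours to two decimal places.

Overnight: 11:12 PM → midnight = 0 h 48 min; midnight → 1:58 AM = 1 h 58 min; span 2 h 46 min

2.77 hours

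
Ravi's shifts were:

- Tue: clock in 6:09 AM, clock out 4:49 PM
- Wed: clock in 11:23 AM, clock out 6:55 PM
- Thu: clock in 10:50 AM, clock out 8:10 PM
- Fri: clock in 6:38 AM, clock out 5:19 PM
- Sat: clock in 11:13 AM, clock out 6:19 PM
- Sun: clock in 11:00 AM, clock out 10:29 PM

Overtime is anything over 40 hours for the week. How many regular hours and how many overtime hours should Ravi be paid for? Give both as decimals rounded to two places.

Regular 40.00 hours, overtime 16.80 hours

Tue: 6:09 AM–4:49 PM = 10 h 40 min
Wed: 11:23 AM–6:55 PM = 7 h 32 min
Thu: 10:50 AM–8:10 PM = 9 h 20 min
Fri: 6:38 AM–5:19 PM = 10 h 41 min
Sat: 11:13 AM–6:19 PM = 7 h 6 min
Sun: 11:00 AM–10:29 PM = 11 h 29 min
Total worked: 56 h 48 min = 56.80 h.
Threshold 40 h → overtime 16 h 48 min, regular 40 h 0 min.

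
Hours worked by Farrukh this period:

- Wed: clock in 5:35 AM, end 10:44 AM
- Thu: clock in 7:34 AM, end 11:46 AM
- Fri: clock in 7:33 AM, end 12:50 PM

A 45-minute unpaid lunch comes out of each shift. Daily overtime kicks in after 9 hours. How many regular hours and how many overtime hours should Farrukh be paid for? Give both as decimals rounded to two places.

Regular 12.38 hours, overtime 0.00 hours

Wed: 5:35 AM–10:44 AM = 5 h 9 min; less 45 min break → 4 h 24 min
Thu: 7:34 AM–11:46 AM = 4 h 12 min; less 45 min break → 3 h 27 min
Fri: 7:33 AM–12:50 PM = 5 h 17 min; less 45 min break → 4 h 32 min
Wed reg 4 h 24 min / OT 0 h 0 min; Thu reg 3 h 27 min / OT 0 h 0 min; Fri reg 4 h 32 min / OT 0 h 0 min.
Totals: regular 12 h 23 min, overtime 0 h 0 min.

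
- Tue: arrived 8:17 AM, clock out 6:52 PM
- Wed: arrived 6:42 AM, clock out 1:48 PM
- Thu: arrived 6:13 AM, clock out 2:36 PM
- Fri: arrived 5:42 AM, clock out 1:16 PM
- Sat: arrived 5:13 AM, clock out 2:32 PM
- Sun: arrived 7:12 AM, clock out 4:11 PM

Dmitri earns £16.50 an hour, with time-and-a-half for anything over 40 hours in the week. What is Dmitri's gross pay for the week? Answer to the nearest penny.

Tue: 8:17 AM–6:52 PM = 10 h 35 min
Wed: 6:42 AM–1:48 PM = 7 h 6 min
Thu: 6:13 AM–2:36 PM = 8 h 23 min
Fri: 5:42 AM–1:16 PM = 7 h 34 min
Sat: 5:13 AM–2:32 PM = 9 h 19 min
Sun: 7:12 AM–4:11 PM = 8 h 59 min
Total worked: 51 h 56 min = 3116 min.
Regular 40 h 0 min = 2400 min at £16.50/h; overtime 11 h 56 min = 716 min at £24.75/h.
Pay = (2400 × £16.50 + 716 × £24.75) ÷ 60 = £955.35.

£955.35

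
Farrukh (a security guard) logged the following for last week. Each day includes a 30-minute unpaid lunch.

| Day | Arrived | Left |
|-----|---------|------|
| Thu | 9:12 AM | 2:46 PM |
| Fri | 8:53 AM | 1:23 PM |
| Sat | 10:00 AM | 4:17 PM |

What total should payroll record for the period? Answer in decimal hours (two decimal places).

Thu: 9:12 AM–2:46 PM = 5 h 34 min; less 30 min break → 5 h 4 min
Fri: 8:53 AM–1:23 PM = 4 h 30 min; less 30 min break → 4 h 0 min
Sat: 10:00 AM–4:17 PM = 6 h 17 min; less 30 min break → 5 h 47 min
Total: 5 h 4 min + 4 h 0 min + 5 h 47 min = 14 h 51 min.

14.85 hours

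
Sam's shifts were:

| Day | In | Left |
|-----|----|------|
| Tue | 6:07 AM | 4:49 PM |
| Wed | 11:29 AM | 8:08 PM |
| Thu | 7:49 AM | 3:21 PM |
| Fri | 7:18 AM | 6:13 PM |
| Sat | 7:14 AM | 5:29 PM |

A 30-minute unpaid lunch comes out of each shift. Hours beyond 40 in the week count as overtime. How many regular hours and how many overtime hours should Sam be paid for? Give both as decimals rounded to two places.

Tue: 6:07 AM–4:49 PM = 10 h 42 min; less 30 min break → 10 h 12 min
Wed: 11:29 AM–8:08 PM = 8 h 39 min; less 30 min break → 8 h 9 min
Thu: 7:49 AM–3:21 PM = 7 h 32 min; less 30 min break → 7 h 2 min
Fri: 7:18 AM–6:13 PM = 10 h 55 min; less 30 min break → 10 h 25 min
Sat: 7:14 AM–5:29 PM = 10 h 15 min; less 30 min break → 9 h 45 min
Total worked: 45 h 33 min = 45.55 h.
Threshold 40 h → overtime 5 h 33 min, regular 40 h 0 min.

Regular 40.00 hours, overtime 5.55 hours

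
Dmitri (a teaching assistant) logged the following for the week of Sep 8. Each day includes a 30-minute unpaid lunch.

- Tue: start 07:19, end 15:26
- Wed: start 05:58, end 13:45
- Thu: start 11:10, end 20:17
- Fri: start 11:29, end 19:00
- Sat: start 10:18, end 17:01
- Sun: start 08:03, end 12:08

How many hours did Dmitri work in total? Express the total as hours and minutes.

40 h 20 min

Tue: 07:19–15:26 = 8 h 7 min; less 30 min break → 7 h 37 min
Wed: 05:58–13:45 = 7 h 47 min; less 30 min break → 7 h 17 min
Thu: 11:10–20:17 = 9 h 7 min; less 30 min break → 8 h 37 min
Fri: 11:29–19:00 = 7 h 31 min; less 30 min break → 7 h 1 min
Sat: 10:18–17:01 = 6 h 43 min; less 30 min break → 6 h 13 min
Sun: 08:03–12:08 = 4 h 5 min; less 30 min break → 3 h 35 min
Total: 7 h 37 min + 7 h 17 min + 8 h 37 min + 7 h 1 min + 6 h 13 min + 3 h 35 min = 40 h 20 min.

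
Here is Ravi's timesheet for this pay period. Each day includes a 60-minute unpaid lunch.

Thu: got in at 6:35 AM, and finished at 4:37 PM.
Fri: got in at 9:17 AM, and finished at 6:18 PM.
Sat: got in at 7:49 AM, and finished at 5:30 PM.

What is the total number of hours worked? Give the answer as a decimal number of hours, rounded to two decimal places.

Thu: 6:35 AM–4:37 PM = 10 h 2 min; less 60 min break → 9 h 2 min
Fri: 9:17 AM–6:18 PM = 9 h 1 min; less 60 min break → 8 h 1 min
Sat: 7:49 AM–5:30 PM = 9 h 41 min; less 60 min break → 8 h 41 min
Total: 9 h 2 min + 8 h 1 min + 8 h 41 min = 25 h 44 min.

25.73 hours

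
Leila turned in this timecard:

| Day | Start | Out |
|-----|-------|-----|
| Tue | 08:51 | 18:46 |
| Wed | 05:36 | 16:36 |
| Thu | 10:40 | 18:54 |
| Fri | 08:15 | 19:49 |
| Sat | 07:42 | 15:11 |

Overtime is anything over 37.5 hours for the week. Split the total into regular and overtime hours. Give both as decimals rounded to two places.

Regular 37.50 hours, overtime 10.70 hours

Tue: 08:51–18:46 = 9 h 55 min
Wed: 05:36–16:36 = 11 h 0 min
Thu: 10:40–18:54 = 8 h 14 min
Fri: 08:15–19:49 = 11 h 34 min
Sat: 07:42–15:11 = 7 h 29 min
Total worked: 48 h 12 min = 48.20 h.
Threshold 37.5 h → overtime 10 h 42 min, regular 37 h 30 min.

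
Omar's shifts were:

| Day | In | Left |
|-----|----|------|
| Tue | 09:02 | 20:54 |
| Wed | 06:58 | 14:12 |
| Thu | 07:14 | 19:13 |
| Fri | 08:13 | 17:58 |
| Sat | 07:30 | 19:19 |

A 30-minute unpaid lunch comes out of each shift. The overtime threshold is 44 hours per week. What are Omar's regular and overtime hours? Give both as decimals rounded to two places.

Regular 44.00 hours, overtime 6.15 hours

Tue: 09:02–20:54 = 11 h 52 min; less 30 min break → 11 h 22 min
Wed: 06:58–14:12 = 7 h 14 min; less 30 min break → 6 h 44 min
Thu: 07:14–19:13 = 11 h 59 min; less 30 min break → 11 h 29 min
Fri: 08:13–17:58 = 9 h 45 min; less 30 min break → 9 h 15 min
Sat: 07:30–19:19 = 11 h 49 min; less 30 min break → 11 h 19 min
Total worked: 50 h 9 min = 50.15 h.
Threshold 44 h → overtime 6 h 9 min, regular 44 h 0 min.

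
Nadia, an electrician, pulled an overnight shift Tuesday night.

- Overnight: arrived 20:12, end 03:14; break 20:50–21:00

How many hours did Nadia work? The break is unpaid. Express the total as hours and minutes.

6 h 52 min

Overnight: 20:12 → midnight = 3 h 48 min; midnight → 03:14 = 3 h 14 min; span 7 h 2 min; less 10 min break → 6 h 52 min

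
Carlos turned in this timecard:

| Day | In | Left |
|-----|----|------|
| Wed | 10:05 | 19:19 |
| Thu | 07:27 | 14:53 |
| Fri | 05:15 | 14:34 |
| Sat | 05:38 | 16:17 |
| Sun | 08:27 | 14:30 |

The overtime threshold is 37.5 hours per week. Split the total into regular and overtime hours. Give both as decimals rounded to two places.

Wed: 10:05–19:19 = 9 h 14 min
Thu: 07:27–14:53 = 7 h 26 min
Fri: 05:15–14:34 = 9 h 19 min
Sat: 05:38–16:17 = 10 h 39 min
Sun: 08:27–14:30 = 6 h 3 min
Total worked: 42 h 41 min = 42.68 h.
Threshold 37.5 h → overtime 5 h 11 min, regular 37 h 30 min.

Regular 37.50 hours, overtime 5.18 hours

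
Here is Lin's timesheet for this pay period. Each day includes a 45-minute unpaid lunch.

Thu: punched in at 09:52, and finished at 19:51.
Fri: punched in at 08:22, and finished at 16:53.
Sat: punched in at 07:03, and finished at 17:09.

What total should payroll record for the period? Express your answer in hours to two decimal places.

26.35 hours

Thu: 09:52–19:51 = 9 h 59 min; less 45 min break → 9 h 14 min
Fri: 08:22–16:53 = 8 h 31 min; less 45 min break → 7 h 46 min
Sat: 07:03–17:09 = 10 h 6 min; less 45 min break → 9 h 21 min
Total: 9 h 14 min + 7 h 46 min + 9 h 21 min = 26 h 21 min.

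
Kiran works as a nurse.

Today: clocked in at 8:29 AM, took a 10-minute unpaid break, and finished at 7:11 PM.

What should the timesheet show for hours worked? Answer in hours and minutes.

10 h 32 min

Today: 8:29 AM–7:11 PM = 10 h 42 min; less 10 min break → 10 h 32 min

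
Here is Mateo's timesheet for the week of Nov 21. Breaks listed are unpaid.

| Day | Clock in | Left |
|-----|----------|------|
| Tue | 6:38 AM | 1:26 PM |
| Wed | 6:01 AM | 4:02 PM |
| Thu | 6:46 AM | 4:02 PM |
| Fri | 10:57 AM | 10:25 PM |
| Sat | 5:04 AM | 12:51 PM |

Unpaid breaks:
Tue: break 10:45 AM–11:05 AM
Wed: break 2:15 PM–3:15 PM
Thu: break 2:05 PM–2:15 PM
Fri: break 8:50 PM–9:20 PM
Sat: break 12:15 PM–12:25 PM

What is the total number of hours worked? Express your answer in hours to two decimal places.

Tue: 6:38 AM–1:26 PM = 6 h 48 min; less 20 min break → 6 h 28 min
Wed: 6:01 AM–4:02 PM = 10 h 1 min; less 60 min break → 9 h 1 min
Thu: 6:46 AM–4:02 PM = 9 h 16 min; less 10 min break → 9 h 6 min
Fri: 10:57 AM–10:25 PM = 11 h 28 min; less 30 min break → 10 h 58 min
Sat: 5:04 AM–12:51 PM = 7 h 47 min; less 10 min break → 7 h 37 min
Total: 6 h 28 min + 9 h 1 min + 9 h 6 min + 10 h 58 min + 7 h 37 min = 43 h 10 min.

43.17 hours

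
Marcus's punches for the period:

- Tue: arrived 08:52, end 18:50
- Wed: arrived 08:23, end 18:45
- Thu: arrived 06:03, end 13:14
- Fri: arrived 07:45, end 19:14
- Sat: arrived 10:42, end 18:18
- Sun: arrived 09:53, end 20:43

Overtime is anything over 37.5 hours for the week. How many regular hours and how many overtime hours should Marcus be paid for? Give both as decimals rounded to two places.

Tue: 08:52–18:50 = 9 h 58 min
Wed: 08:23–18:45 = 10 h 22 min
Thu: 06:03–13:14 = 7 h 11 min
Fri: 07:45–19:14 = 11 h 29 min
Sat: 10:42–18:18 = 7 h 36 min
Sun: 09:53–20:43 = 10 h 50 min
Total worked: 57 h 26 min = 57.43 h.
Threshold 37.5 h → overtime 19 h 56 min, regular 37 h 30 min.

Regular 37.50 hours, overtime 19.93 hours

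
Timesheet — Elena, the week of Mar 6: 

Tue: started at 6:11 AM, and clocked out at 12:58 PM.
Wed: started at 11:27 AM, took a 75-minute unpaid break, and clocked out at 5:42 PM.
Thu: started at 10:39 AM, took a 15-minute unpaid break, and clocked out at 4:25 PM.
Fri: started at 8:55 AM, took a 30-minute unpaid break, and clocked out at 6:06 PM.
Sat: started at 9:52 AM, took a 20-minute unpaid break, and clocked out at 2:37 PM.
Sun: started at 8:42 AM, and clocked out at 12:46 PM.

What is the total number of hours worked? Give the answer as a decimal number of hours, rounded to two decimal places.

Tue: 6:11 AM–12:58 PM = 6 h 47 min
Wed: 11:27 AM–5:42 PM = 6 h 15 min; less 75 min break → 5 h 0 min
Thu: 10:39 AM–4:25 PM = 5 h 46 min; less 15 min break → 5 h 31 min
Fri: 8:55 AM–6:06 PM = 9 h 11 min; less 30 min break → 8 h 41 min
Sat: 9:52 AM–2:37 PM = 4 h 45 min; less 20 min break → 4 h 25 min
Sun: 8:42 AM–12:46 PM = 4 h 4 min
Total: 6 h 47 min + 5 h 0 min + 5 h 31 min + 8 h 41 min + 4 h 25 min + 4 h 4 min = 34 h 28 min.

34.47 hours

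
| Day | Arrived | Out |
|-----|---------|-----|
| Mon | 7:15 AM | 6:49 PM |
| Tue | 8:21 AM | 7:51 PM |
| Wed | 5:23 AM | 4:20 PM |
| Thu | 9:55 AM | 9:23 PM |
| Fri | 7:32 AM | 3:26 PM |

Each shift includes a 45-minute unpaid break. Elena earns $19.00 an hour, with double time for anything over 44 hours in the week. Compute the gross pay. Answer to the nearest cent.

Mon: 7:15 AM–6:49 PM = 11 h 34 min; less 45 min break → 10 h 49 min
Tue: 8:21 AM–7:51 PM = 11 h 30 min; less 45 min break → 10 h 45 min
Wed: 5:23 AM–4:20 PM = 10 h 57 min; less 45 min break → 10 h 12 min
Thu: 9:55 AM–9:23 PM = 11 h 28 min; less 45 min break → 10 h 43 min
Fri: 7:32 AM–3:26 PM = 7 h 54 min; less 45 min break → 7 h 9 min
Total worked: 49 h 38 min = 2978 min.
Regular 44 h 0 min = 2640 min at $19.00/h; overtime 5 h 38 min = 338 min at $38.00/h.
Pay = (2640 × $19.00 + 338 × $38.00) ÷ 60 = $1050.07.

$1050.07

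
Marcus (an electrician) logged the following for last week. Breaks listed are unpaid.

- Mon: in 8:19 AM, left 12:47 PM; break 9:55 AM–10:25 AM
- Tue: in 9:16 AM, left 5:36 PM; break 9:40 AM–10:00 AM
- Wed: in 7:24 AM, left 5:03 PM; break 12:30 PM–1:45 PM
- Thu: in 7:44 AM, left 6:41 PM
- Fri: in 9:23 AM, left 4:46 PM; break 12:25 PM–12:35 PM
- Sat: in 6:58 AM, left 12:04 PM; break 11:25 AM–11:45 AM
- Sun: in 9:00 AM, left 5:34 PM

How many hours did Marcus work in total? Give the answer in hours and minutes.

51 h 52 min

Mon: 8:19 AM–12:47 PM = 4 h 28 min; less 30 min break → 3 h 58 min
Tue: 9:16 AM–5:36 PM = 8 h 20 min; less 20 min break → 8 h 0 min
Wed: 7:24 AM–5:03 PM = 9 h 39 min; less 75 min break → 8 h 24 min
Thu: 7:44 AM–6:41 PM = 10 h 57 min
Fri: 9:23 AM–4:46 PM = 7 h 23 min; less 10 min break → 7 h 13 min
Sat: 6:58 AM–12:04 PM = 5 h 6 min; less 20 min break → 4 h 46 min
Sun: 9:00 AM–5:34 PM = 8 h 34 min
Total: 3 h 58 min + 8 h 0 min + 8 h 24 min + 10 h 57 min + 7 h 13 min + 4 h 46 min + 8 h 34 min = 51 h 52 min.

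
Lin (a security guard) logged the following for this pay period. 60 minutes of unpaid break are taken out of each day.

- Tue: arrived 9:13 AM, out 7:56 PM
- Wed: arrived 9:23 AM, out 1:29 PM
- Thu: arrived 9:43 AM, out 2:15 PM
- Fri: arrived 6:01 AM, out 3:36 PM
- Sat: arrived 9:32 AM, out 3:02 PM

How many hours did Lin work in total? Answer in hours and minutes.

Tue: 9:13 AM–7:56 PM = 10 h 43 min; less 60 min break → 9 h 43 min
Wed: 9:23 AM–1:29 PM = 4 h 6 min; less 60 min break → 3 h 6 min
Thu: 9:43 AM–2:15 PM = 4 h 32 min; less 60 min break → 3 h 32 min
Fri: 6:01 AM–3:36 PM = 9 h 35 min; less 60 min break → 8 h 35 min
Sat: 9:32 AM–3:02 PM = 5 h 30 min; less 60 min break → 4 h 30 min
Total: 9 h 43 min + 3 h 6 min + 3 h 32 min + 8 h 35 min + 4 h 30 min = 29 h 26 min.

29 h 26 min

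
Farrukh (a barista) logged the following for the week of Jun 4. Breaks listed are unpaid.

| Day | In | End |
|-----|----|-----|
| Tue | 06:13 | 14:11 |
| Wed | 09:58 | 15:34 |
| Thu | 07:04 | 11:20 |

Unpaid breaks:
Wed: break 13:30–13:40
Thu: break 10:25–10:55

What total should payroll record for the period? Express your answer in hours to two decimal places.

Tue: 06:13–14:11 = 7 h 58 min
Wed: 09:58–15:34 = 5 h 36 min; less 10 min break → 5 h 26 min
Thu: 07:04–11:20 = 4 h 16 min; less 30 min break → 3 h 46 min
Total: 7 h 58 min + 5 h 26 min + 3 h 46 min = 17 h 10 min.

17.17 hours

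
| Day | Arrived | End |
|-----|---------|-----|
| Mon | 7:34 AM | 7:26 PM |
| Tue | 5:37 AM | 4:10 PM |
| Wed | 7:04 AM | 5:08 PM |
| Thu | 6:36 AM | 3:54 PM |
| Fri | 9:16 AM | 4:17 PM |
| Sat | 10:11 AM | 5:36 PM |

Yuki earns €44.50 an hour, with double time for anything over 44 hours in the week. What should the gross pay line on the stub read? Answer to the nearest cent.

Mon: 7:34 AM–7:26 PM = 11 h 52 min
Tue: 5:37 AM–4:10 PM = 10 h 33 min
Wed: 7:04 AM–5:08 PM = 10 h 4 min
Thu: 6:36 AM–3:54 PM = 9 h 18 min
Fri: 9:16 AM–4:17 PM = 7 h 1 min
Sat: 10:11 AM–5:36 PM = 7 h 25 min
Total worked: 56 h 13 min = 3373 min.
Regular 44 h 0 min = 2640 min at €44.50/h; overtime 12 h 13 min = 733 min at €89.00/h.
Pay = (2640 × €44.50 + 733 × €89.00) ÷ 60 = €3045.28.

€3045.28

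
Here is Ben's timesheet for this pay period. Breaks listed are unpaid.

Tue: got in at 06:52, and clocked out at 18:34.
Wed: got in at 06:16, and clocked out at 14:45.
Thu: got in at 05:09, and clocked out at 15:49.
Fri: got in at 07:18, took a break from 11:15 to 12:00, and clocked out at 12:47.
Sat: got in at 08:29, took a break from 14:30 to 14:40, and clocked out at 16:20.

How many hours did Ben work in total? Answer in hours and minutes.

43 h 16 min

Tue: 06:52–18:34 = 11 h 42 min
Wed: 06:16–14:45 = 8 h 29 min
Thu: 05:09–15:49 = 10 h 40 min
Fri: 07:18–12:47 = 5 h 29 min; less 45 min break → 4 h 44 min
Sat: 08:29–16:20 = 7 h 51 min; less 10 min break → 7 h 41 min
Total: 11 h 42 min + 8 h 29 min + 10 h 40 min + 4 h 44 min + 7 h 41 min = 43 h 16 min.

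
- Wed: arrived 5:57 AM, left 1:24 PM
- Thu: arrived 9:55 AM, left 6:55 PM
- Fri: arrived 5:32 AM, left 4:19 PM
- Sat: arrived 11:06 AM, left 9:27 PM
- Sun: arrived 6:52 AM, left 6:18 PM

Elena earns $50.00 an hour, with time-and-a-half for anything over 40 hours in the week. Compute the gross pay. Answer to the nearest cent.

$2676.25

Wed: 5:57 AM–1:24 PM = 7 h 27 min
Thu: 9:55 AM–6:55 PM = 9 h 0 min
Fri: 5:32 AM–4:19 PM = 10 h 47 min
Sat: 11:06 AM–9:27 PM = 10 h 21 min
Sun: 6:52 AM–6:18 PM = 11 h 26 min
Total worked: 49 h 1 min = 2941 min.
Regular 40 h 0 min = 2400 min at $50.00/h; overtime 9 h 1 min = 541 min at $75.00/h.
Pay = (2400 × $50.00 + 541 × $75.00) ÷ 60 = $2676.25.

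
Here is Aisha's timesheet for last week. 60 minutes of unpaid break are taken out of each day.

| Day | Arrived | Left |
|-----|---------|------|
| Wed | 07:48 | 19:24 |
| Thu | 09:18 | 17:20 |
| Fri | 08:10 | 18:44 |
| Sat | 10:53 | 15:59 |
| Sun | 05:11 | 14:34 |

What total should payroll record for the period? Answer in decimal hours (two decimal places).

Wed: 07:48–19:24 = 11 h 36 min; less 60 min break → 10 h 36 min
Thu: 09:18–17:20 = 8 h 2 min; less 60 min break → 7 h 2 min
Fri: 08:10–18:44 = 10 h 34 min; less 60 min break → 9 h 34 min
Sat: 10:53–15:59 = 5 h 6 min; less 60 min break → 4 h 6 min
Sun: 05:11–14:34 = 9 h 23 min; less 60 min break → 8 h 23 min
Total: 10 h 36 min + 7 h 2 min + 9 h 34 min + 4 h 6 min + 8 h 23 min = 39 h 41 min.

39.68 hours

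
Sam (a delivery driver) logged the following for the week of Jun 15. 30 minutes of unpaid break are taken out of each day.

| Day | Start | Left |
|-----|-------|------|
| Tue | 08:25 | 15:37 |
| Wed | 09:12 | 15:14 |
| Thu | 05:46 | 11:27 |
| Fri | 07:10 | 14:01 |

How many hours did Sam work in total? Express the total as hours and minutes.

Tue: 08:25–15:37 = 7 h 12 min; less 30 min break → 6 h 42 min
Wed: 09:12–15:14 = 6 h 2 min; less 30 min break → 5 h 32 min
Thu: 05:46–11:27 = 5 h 41 min; less 30 min break → 5 h 11 min
Fri: 07:10–14:01 = 6 h 51 min; less 30 min break → 6 h 21 min
Total: 6 h 42 min + 5 h 32 min + 5 h 11 min + 6 h 21 min = 23 h 46 min.

23 h 46 min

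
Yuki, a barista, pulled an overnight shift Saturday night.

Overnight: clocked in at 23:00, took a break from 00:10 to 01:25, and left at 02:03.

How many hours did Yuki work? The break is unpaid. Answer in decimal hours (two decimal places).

1.80 hours

Overnight: 23:00 → midnight = 1 h 0 min; midnight → 02:03 = 2 h 3 min; span 3 h 3 min; less 75 min break → 1 h 48 min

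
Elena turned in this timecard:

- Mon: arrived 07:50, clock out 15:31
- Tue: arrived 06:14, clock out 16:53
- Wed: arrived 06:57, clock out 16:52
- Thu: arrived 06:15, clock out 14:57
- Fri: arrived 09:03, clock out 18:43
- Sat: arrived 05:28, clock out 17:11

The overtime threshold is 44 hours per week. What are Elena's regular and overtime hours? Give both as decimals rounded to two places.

Mon: 07:50–15:31 = 7 h 41 min
Tue: 06:14–16:53 = 10 h 39 min
Wed: 06:57–16:52 = 9 h 55 min
Thu: 06:15–14:57 = 8 h 42 min
Fri: 09:03–18:43 = 9 h 40 min
Sat: 05:28–17:11 = 11 h 43 min
Total worked: 58 h 20 min = 58.33 h.
Threshold 44 h → overtime 14 h 20 min, regular 44 h 0 min.

Regular 44.00 hours, overtime 14.33 hours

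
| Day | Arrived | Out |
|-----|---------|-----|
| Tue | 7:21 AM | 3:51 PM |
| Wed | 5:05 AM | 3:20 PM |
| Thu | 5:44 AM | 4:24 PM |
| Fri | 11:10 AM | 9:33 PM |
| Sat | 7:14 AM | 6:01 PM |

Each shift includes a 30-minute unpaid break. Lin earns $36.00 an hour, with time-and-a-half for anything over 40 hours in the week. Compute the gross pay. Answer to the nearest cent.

Tue: 7:21 AM–3:51 PM = 8 h 30 min; less 30 min break → 8 h 0 min
Wed: 5:05 AM–3:20 PM = 10 h 15 min; less 30 min break → 9 h 45 min
Thu: 5:44 AM–4:24 PM = 10 h 40 min; less 30 min break → 10 h 10 min
Fri: 11:10 AM–9:33 PM = 10 h 23 min; less 30 min break → 9 h 53 min
Sat: 7:14 AM–6:01 PM = 10 h 47 min; less 30 min break → 10 h 17 min
Total worked: 48 h 5 min = 2885 min.
Regular 40 h 0 min = 2400 min at $36.00/h; overtime 8 h 5 min = 485 min at $54.00/h.
Pay = (2400 × $36.00 + 485 × $54.00) ÷ 60 = $1876.50.

$1876.50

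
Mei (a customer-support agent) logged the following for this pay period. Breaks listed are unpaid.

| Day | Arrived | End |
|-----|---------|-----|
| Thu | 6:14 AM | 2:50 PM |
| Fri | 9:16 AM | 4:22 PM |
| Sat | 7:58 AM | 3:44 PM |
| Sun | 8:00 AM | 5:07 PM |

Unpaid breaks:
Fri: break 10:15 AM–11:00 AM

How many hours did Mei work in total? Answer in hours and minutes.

Thu: 6:14 AM–2:50 PM = 8 h 36 min
Fri: 9:16 AM–4:22 PM = 7 h 6 min; less 45 min break → 6 h 21 min
Sat: 7:58 AM–3:44 PM = 7 h 46 min
Sun: 8:00 AM–5:07 PM = 9 h 7 min
Total: 8 h 36 min + 6 h 21 min + 7 h 46 min + 9 h 7 min = 31 h 50 min.

31 h 50 min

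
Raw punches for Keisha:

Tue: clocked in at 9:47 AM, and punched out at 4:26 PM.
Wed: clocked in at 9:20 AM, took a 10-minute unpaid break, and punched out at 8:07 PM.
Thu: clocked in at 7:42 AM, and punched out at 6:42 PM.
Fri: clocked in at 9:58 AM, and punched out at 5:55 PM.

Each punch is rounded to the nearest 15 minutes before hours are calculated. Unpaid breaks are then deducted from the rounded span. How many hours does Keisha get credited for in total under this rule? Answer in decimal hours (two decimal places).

Tue: in 9:47 AM→9:45 AM, out 4:26 PM→4:30 PM; 6 h 45 min
Wed: in 9:20 AM→9:15 AM, out 8:07 PM→8:00 PM; 10 h 45 min − 10 min = 10 h 35 min
Thu: in 7:42 AM→7:45 AM, out 6:42 PM→6:45 PM; 11 h 0 min
Fri: in 9:58 AM→10:00 AM, out 5:55 PM→6:00 PM; 8 h 0 min
Total credited: 36 h 20 min.

36.33 hours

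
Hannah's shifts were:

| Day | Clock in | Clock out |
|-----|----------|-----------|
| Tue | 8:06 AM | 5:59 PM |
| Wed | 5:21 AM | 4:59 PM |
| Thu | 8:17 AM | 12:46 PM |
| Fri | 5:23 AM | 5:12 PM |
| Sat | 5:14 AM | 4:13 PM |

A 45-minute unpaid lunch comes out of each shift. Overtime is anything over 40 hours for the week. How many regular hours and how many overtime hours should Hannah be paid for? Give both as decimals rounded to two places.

Regular 40.00 hours, overtime 5.05 hours

Tue: 8:06 AM–5:59 PM = 9 h 53 min; less 45 min break → 9 h 8 min
Wed: 5:21 AM–4:59 PM = 11 h 38 min; less 45 min break → 10 h 53 min
Thu: 8:17 AM–12:46 PM = 4 h 29 min; less 45 min break → 3 h 44 min
Fri: 5:23 AM–5:12 PM = 11 h 49 min; less 45 min break → 11 h 4 min
Sat: 5:14 AM–4:13 PM = 10 h 59 min; less 45 min break → 10 h 14 min
Total worked: 45 h 3 min = 45.05 h.
Threshold 40 h → overtime 5 h 3 min, regular 40 h 0 min.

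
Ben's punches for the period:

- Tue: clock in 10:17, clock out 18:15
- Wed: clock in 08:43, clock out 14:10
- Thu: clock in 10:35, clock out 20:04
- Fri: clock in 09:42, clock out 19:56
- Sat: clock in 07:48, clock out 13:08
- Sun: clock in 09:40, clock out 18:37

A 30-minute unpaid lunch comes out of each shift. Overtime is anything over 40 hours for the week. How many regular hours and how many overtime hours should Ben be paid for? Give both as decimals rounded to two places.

Regular 40.00 hours, overtime 4.42 hours

Tue: 10:17–18:15 = 7 h 58 min; less 30 min break → 7 h 28 min
Wed: 08:43–14:10 = 5 h 27 min; less 30 min break → 4 h 57 min
Thu: 10:35–20:04 = 9 h 29 min; less 30 min break → 8 h 59 min
Fri: 09:42–19:56 = 10 h 14 min; less 30 min break → 9 h 44 min
Sat: 07:48–13:08 = 5 h 20 min; less 30 min break → 4 h 50 min
Sun: 09:40–18:37 = 8 h 57 min; less 30 min break → 8 h 27 min
Total worked: 44 h 25 min = 44.42 h.
Threshold 40 h → overtime 4 h 25 min, regular 40 h 0 min.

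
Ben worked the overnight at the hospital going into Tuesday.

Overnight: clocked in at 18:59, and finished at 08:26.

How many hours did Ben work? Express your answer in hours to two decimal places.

Overnight: 18:59 → midnight = 5 h 1 min; midnight → 08:26 = 8 h 26 min; span 13 h 27 min

13.45 hours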